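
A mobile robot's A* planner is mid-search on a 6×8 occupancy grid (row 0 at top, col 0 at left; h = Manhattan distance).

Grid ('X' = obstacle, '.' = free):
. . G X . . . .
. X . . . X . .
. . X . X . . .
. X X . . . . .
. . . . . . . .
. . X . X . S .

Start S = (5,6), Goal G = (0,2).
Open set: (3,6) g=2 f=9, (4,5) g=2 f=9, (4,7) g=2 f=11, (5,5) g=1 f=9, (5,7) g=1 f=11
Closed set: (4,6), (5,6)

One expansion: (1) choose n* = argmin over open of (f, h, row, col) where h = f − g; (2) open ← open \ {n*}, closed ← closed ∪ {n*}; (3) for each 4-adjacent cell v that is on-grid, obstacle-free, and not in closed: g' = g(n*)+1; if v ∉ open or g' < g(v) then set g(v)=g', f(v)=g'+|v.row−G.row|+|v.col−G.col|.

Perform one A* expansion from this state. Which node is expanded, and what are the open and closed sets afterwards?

expanded=(3,6); open=[(2,6) g=3 f=9, (3,5) g=3 f=9, (3,7) g=3 f=11, (4,5) g=2 f=9, (4,7) g=2 f=11, (5,5) g=1 f=9, (5,7) g=1 f=11]; closed=[(3,6), (4,6), (5,6)]

step 1: expand (3,6) (f=9, h=7) → closed; open now [(2,6) g=3 f=9, (3,5) g=3 f=9, (3,7) g=3 f=11, (4,5) g=2 f=9, (4,7) g=2 f=11, (5,5) g=1 f=9, (5,7) g=1 f=11]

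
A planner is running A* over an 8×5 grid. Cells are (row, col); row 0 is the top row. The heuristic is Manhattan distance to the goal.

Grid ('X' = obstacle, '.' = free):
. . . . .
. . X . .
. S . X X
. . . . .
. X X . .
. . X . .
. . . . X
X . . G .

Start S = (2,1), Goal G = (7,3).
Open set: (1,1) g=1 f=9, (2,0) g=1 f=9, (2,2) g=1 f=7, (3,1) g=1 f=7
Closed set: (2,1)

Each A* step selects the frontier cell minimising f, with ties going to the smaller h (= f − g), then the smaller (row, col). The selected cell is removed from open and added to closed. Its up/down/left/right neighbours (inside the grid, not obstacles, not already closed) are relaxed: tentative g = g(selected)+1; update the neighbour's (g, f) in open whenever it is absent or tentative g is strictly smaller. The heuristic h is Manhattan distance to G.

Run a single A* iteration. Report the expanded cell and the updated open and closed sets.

step 1: expand (2,2) (f=7, h=6) → closed; open now [(1,1) g=1 f=9, (2,0) g=1 f=9, (3,1) g=1 f=7, (3,2) g=2 f=7]

expanded=(2,2); open=[(1,1) g=1 f=9, (2,0) g=1 f=9, (3,1) g=1 f=7, (3,2) g=2 f=7]; closed=[(2,1), (2,2)]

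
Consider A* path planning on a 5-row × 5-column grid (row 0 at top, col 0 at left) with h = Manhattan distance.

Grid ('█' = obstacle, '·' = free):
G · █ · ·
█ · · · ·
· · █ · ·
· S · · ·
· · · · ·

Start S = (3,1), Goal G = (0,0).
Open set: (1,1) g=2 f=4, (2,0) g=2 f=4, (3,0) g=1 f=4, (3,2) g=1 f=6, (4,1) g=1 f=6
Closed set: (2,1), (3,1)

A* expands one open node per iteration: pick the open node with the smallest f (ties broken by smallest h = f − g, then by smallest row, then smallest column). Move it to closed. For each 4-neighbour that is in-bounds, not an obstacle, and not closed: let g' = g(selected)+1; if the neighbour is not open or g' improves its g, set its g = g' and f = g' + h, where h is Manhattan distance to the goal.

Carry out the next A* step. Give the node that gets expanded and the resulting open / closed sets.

expanded=(1,1); open=[(0,1) g=3 f=4, (1,2) g=3 f=6, (2,0) g=2 f=4, (3,0) g=1 f=4, (3,2) g=1 f=6, (4,1) g=1 f=6]; closed=[(1,1), (2,1), (3,1)]

step 1: expand (1,1) (f=4, h=2) → closed; open now [(0,1) g=3 f=4, (1,2) g=3 f=6, (2,0) g=2 f=4, (3,0) g=1 f=4, (3,2) g=1 f=6, (4,1) g=1 f=6]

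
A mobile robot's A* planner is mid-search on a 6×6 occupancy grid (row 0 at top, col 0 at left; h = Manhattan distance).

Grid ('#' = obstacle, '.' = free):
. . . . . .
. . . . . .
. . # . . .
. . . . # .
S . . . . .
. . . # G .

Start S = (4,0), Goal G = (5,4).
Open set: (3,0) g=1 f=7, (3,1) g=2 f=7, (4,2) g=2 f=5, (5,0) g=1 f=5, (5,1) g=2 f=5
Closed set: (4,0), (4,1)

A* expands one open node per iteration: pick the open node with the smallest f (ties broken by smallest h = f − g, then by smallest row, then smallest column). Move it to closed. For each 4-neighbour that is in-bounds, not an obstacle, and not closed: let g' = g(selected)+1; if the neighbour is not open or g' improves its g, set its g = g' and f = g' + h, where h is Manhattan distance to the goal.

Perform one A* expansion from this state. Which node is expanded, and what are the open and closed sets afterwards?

expanded=(4,2); open=[(3,0) g=1 f=7, (3,1) g=2 f=7, (3,2) g=3 f=7, (4,3) g=3 f=5, (5,0) g=1 f=5, (5,1) g=2 f=5, (5,2) g=3 f=5]; closed=[(4,0), (4,1), (4,2)]

step 1: expand (4,2) (f=5, h=3) → closed; open now [(3,0) g=1 f=7, (3,1) g=2 f=7, (3,2) g=3 f=7, (4,3) g=3 f=5, (5,0) g=1 f=5, (5,1) g=2 f=5, (5,2) g=3 f=5]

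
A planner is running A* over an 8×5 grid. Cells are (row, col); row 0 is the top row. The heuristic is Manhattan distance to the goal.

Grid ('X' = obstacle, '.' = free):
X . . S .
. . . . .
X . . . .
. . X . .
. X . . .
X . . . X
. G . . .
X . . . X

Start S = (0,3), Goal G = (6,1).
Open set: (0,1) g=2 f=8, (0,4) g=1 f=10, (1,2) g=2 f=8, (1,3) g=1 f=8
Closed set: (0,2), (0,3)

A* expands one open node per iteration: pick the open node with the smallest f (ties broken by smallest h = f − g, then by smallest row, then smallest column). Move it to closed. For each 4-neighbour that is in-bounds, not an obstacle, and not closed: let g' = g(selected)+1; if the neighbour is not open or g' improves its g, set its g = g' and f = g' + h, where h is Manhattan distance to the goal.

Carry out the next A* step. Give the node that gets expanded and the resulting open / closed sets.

expanded=(0,1); open=[(0,4) g=1 f=10, (1,1) g=3 f=8, (1,2) g=2 f=8, (1,3) g=1 f=8]; closed=[(0,1), (0,2), (0,3)]

step 1: expand (0,1) (f=8, h=6) → closed; open now [(0,4) g=1 f=10, (1,1) g=3 f=8, (1,2) g=2 f=8, (1,3) g=1 f=8]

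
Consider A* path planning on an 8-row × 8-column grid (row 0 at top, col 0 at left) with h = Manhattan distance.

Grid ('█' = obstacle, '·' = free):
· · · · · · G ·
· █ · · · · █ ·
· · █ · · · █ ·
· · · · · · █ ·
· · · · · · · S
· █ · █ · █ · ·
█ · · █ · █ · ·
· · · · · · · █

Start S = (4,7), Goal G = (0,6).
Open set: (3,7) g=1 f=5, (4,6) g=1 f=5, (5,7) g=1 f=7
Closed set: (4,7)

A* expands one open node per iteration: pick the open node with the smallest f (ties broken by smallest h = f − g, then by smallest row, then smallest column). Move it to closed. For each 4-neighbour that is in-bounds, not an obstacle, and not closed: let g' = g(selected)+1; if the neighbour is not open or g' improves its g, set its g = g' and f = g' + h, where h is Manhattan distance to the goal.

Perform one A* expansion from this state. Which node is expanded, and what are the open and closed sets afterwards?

expanded=(3,7); open=[(2,7) g=2 f=5, (4,6) g=1 f=5, (5,7) g=1 f=7]; closed=[(3,7), (4,7)]

step 1: expand (3,7) (f=5, h=4) → closed; open now [(2,7) g=2 f=5, (4,6) g=1 f=5, (5,7) g=1 f=7]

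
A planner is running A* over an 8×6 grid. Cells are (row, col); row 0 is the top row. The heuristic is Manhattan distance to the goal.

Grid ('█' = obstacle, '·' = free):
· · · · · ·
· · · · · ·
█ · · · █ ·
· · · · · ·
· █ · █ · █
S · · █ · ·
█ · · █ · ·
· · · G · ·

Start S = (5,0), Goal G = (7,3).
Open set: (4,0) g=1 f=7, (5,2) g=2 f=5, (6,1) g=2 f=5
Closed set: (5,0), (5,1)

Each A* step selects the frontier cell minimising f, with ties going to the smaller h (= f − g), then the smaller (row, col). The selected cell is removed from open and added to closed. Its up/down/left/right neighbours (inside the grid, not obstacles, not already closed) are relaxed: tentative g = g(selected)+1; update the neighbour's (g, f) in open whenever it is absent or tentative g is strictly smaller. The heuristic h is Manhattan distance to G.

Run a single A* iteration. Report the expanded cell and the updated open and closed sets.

expanded=(5,2); open=[(4,0) g=1 f=7, (4,2) g=3 f=7, (6,1) g=2 f=5, (6,2) g=3 f=5]; closed=[(5,0), (5,1), (5,2)]

step 1: expand (5,2) (f=5, h=3) → closed; open now [(4,0) g=1 f=7, (4,2) g=3 f=7, (6,1) g=2 f=5, (6,2) g=3 f=5]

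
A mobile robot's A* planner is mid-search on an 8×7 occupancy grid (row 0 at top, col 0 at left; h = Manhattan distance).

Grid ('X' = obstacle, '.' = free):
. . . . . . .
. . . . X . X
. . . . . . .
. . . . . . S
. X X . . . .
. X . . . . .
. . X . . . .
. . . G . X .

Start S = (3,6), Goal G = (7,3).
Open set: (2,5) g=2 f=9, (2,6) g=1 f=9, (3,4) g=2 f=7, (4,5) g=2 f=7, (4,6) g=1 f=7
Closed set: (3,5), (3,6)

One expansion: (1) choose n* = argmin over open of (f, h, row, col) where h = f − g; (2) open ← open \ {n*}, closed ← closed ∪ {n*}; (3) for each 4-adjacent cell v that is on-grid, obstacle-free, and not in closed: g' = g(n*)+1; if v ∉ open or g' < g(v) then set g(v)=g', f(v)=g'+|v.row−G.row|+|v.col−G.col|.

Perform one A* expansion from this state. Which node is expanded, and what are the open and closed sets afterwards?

step 1: expand (3,4) (f=7, h=5) → closed; open now [(2,4) g=3 f=9, (2,5) g=2 f=9, (2,6) g=1 f=9, (3,3) g=3 f=7, (4,4) g=3 f=7, (4,5) g=2 f=7, (4,6) g=1 f=7]

expanded=(3,4); open=[(2,4) g=3 f=9, (2,5) g=2 f=9, (2,6) g=1 f=9, (3,3) g=3 f=7, (4,4) g=3 f=7, (4,5) g=2 f=7, (4,6) g=1 f=7]; closed=[(3,4), (3,5), (3,6)]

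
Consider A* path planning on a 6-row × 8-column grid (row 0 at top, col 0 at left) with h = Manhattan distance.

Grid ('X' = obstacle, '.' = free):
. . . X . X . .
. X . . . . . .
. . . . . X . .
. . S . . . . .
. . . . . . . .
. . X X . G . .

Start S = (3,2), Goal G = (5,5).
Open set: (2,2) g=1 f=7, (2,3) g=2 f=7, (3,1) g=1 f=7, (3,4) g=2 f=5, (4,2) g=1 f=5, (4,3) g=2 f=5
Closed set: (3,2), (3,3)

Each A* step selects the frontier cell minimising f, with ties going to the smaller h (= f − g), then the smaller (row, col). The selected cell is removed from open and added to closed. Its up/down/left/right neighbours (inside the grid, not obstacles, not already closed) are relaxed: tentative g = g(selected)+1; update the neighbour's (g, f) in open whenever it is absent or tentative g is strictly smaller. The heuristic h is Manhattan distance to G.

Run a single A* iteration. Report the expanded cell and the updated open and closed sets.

expanded=(3,4); open=[(2,2) g=1 f=7, (2,3) g=2 f=7, (2,4) g=3 f=7, (3,1) g=1 f=7, (3,5) g=3 f=5, (4,2) g=1 f=5, (4,3) g=2 f=5, (4,4) g=3 f=5]; closed=[(3,2), (3,3), (3,4)]

step 1: expand (3,4) (f=5, h=3) → closed; open now [(2,2) g=1 f=7, (2,3) g=2 f=7, (2,4) g=3 f=7, (3,1) g=1 f=7, (3,5) g=3 f=5, (4,2) g=1 f=5, (4,3) g=2 f=5, (4,4) g=3 f=5]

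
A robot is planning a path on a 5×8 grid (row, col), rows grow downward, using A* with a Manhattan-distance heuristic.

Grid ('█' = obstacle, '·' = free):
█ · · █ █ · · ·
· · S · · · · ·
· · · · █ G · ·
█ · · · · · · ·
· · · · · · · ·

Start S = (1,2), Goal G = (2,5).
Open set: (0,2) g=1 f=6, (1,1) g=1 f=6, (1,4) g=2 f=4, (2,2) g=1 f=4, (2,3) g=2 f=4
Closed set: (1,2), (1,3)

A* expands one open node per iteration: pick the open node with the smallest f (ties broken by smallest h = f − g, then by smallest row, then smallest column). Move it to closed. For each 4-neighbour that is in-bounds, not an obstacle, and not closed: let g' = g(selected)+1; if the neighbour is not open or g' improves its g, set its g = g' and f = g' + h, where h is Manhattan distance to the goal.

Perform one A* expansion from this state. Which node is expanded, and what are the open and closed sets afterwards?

expanded=(1,4); open=[(0,2) g=1 f=6, (1,1) g=1 f=6, (1,5) g=3 f=4, (2,2) g=1 f=4, (2,3) g=2 f=4]; closed=[(1,2), (1,3), (1,4)]

step 1: expand (1,4) (f=4, h=2) → closed; open now [(0,2) g=1 f=6, (1,1) g=1 f=6, (1,5) g=3 f=4, (2,2) g=1 f=4, (2,3) g=2 f=4]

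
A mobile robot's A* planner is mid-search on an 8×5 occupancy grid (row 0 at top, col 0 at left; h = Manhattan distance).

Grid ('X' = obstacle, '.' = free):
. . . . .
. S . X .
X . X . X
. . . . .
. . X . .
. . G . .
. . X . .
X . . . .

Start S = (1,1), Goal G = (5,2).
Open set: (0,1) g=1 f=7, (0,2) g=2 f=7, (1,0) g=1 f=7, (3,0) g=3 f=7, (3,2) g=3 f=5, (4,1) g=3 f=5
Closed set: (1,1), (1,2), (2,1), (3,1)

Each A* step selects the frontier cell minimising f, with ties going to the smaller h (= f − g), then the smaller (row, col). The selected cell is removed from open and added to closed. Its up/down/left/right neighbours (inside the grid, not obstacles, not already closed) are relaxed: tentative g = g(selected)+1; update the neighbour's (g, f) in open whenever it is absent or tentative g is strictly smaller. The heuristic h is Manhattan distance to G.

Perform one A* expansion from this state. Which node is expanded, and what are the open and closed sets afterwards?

step 1: expand (3,2) (f=5, h=2) → closed; open now [(0,1) g=1 f=7, (0,2) g=2 f=7, (1,0) g=1 f=7, (3,0) g=3 f=7, (3,3) g=4 f=7, (4,1) g=3 f=5]

expanded=(3,2); open=[(0,1) g=1 f=7, (0,2) g=2 f=7, (1,0) g=1 f=7, (3,0) g=3 f=7, (3,3) g=4 f=7, (4,1) g=3 f=5]; closed=[(1,1), (1,2), (2,1), (3,1), (3,2)]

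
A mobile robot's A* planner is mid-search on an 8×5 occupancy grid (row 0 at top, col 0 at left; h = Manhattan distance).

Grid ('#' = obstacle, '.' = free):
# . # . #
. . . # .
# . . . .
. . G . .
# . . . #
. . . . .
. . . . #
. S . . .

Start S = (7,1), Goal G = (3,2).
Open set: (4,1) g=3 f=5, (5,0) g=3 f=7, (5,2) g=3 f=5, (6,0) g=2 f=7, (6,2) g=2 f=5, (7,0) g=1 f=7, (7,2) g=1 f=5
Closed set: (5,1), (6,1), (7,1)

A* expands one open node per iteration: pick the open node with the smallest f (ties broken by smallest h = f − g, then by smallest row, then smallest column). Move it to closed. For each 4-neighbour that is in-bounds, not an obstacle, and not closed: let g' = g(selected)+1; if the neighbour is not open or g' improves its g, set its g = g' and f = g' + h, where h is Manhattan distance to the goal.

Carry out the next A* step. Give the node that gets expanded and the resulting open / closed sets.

step 1: expand (4,1) (f=5, h=2) → closed; open now [(3,1) g=4 f=5, (4,2) g=4 f=5, (5,0) g=3 f=7, (5,2) g=3 f=5, (6,0) g=2 f=7, (6,2) g=2 f=5, (7,0) g=1 f=7, (7,2) g=1 f=5]

expanded=(4,1); open=[(3,1) g=4 f=5, (4,2) g=4 f=5, (5,0) g=3 f=7, (5,2) g=3 f=5, (6,0) g=2 f=7, (6,2) g=2 f=5, (7,0) g=1 f=7, (7,2) g=1 f=5]; closed=[(4,1), (5,1), (6,1), (7,1)]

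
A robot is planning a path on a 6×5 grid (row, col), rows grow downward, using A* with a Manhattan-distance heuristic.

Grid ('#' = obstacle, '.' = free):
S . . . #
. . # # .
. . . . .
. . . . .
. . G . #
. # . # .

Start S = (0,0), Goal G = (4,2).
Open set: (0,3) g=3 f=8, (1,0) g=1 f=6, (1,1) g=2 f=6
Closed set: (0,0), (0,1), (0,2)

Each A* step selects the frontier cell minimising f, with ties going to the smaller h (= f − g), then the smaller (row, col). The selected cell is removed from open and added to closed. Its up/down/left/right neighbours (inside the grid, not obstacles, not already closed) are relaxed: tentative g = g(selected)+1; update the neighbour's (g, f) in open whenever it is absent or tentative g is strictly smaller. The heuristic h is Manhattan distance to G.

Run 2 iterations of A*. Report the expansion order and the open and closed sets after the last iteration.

order=[(1,1) → (2,1)]; open=[(0,3) g=3 f=8, (1,0) g=1 f=6, (2,0) g=4 f=8, (2,2) g=4 f=6, (3,1) g=4 f=6]; closed=[(0,0), (0,1), (0,2), (1,1), (2,1)]

step 1: expand (1,1) (f=6, h=4) → closed; open now [(0,3) g=3 f=8, (1,0) g=1 f=6, (2,1) g=3 f=6]
step 2: expand (2,1) (f=6, h=3) → closed; open now [(0,3) g=3 f=8, (1,0) g=1 f=6, (2,0) g=4 f=8, (2,2) g=4 f=6, (3,1) g=4 f=6]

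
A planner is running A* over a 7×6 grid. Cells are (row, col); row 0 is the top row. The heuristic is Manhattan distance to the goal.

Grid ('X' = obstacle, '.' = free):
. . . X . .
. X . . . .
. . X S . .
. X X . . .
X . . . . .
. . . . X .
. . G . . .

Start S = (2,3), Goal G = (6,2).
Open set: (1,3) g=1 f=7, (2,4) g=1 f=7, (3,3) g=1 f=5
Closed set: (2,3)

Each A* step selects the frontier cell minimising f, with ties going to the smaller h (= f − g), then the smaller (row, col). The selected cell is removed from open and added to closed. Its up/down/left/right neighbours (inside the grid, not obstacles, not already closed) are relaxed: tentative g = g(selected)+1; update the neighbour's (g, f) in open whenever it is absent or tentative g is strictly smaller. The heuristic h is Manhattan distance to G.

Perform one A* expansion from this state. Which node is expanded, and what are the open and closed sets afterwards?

expanded=(3,3); open=[(1,3) g=1 f=7, (2,4) g=1 f=7, (3,4) g=2 f=7, (4,3) g=2 f=5]; closed=[(2,3), (3,3)]

step 1: expand (3,3) (f=5, h=4) → closed; open now [(1,3) g=1 f=7, (2,4) g=1 f=7, (3,4) g=2 f=7, (4,3) g=2 f=5]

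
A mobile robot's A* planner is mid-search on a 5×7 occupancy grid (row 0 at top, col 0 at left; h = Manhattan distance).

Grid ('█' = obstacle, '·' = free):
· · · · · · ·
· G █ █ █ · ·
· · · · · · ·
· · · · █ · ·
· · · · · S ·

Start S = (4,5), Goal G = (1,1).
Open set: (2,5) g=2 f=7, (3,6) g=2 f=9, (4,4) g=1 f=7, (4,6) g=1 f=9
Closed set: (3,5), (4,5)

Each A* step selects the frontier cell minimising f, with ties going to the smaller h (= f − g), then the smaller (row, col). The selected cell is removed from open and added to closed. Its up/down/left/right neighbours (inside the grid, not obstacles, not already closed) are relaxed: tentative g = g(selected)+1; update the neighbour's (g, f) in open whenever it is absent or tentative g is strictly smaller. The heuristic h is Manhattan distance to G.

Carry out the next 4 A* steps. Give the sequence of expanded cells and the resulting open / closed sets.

order=[(2,5) → (1,5) → (2,4) → (2,3)]; open=[(0,5) g=4 f=9, (1,6) g=4 f=9, (2,2) g=5 f=7, (2,6) g=3 f=9, (3,3) g=5 f=9, (3,6) g=2 f=9, (4,4) g=1 f=7, (4,6) g=1 f=9]; closed=[(1,5), (2,3), (2,4), (2,5), (3,5), (4,5)]

step 1: expand (2,5) (f=7, h=5) → closed; open now [(1,5) g=3 f=7, (2,4) g=3 f=7, (2,6) g=3 f=9, (3,6) g=2 f=9, (4,4) g=1 f=7, (4,6) g=1 f=9]
step 2: expand (1,5) (f=7, h=4) → closed; open now [(0,5) g=4 f=9, (1,6) g=4 f=9, (2,4) g=3 f=7, (2,6) g=3 f=9, (3,6) g=2 f=9, (4,4) g=1 f=7, (4,6) g=1 f=9]
step 3: expand (2,4) (f=7, h=4) → closed; open now [(0,5) g=4 f=9, (1,6) g=4 f=9, (2,3) g=4 f=7, (2,6) g=3 f=9, (3,6) g=2 f=9, (4,4) g=1 f=7, (4,6) g=1 f=9]
step 4: expand (2,3) (f=7, h=3) → closed; open now [(0,5) g=4 f=9, (1,6) g=4 f=9, (2,2) g=5 f=7, (2,6) g=3 f=9, (3,3) g=5 f=9, (3,6) g=2 f=9, (4,4) g=1 f=7, (4,6) g=1 f=9]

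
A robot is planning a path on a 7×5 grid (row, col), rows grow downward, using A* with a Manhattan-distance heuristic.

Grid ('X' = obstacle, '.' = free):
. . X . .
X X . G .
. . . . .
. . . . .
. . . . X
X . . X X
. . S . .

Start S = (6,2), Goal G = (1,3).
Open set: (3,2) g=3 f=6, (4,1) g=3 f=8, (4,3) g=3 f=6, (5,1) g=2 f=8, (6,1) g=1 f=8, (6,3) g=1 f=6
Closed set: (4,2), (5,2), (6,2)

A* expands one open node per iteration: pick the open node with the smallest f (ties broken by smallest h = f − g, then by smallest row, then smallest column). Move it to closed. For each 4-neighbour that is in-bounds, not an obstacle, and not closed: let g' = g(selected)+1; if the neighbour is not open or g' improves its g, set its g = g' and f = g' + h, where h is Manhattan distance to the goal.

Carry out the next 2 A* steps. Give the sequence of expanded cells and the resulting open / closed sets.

order=[(3,2) → (2,2)]; open=[(1,2) g=5 f=6, (2,1) g=5 f=8, (2,3) g=5 f=6, (3,1) g=4 f=8, (3,3) g=4 f=6, (4,1) g=3 f=8, (4,3) g=3 f=6, (5,1) g=2 f=8, (6,1) g=1 f=8, (6,3) g=1 f=6]; closed=[(2,2), (3,2), (4,2), (5,2), (6,2)]

step 1: expand (3,2) (f=6, h=3) → closed; open now [(2,2) g=4 f=6, (3,1) g=4 f=8, (3,3) g=4 f=6, (4,1) g=3 f=8, (4,3) g=3 f=6, (5,1) g=2 f=8, (6,1) g=1 f=8, (6,3) g=1 f=6]
step 2: expand (2,2) (f=6, h=2) → closed; open now [(1,2) g=5 f=6, (2,1) g=5 f=8, (2,3) g=5 f=6, (3,1) g=4 f=8, (3,3) g=4 f=6, (4,1) g=3 f=8, (4,3) g=3 f=6, (5,1) g=2 f=8, (6,1) g=1 f=8, (6,3) g=1 f=6]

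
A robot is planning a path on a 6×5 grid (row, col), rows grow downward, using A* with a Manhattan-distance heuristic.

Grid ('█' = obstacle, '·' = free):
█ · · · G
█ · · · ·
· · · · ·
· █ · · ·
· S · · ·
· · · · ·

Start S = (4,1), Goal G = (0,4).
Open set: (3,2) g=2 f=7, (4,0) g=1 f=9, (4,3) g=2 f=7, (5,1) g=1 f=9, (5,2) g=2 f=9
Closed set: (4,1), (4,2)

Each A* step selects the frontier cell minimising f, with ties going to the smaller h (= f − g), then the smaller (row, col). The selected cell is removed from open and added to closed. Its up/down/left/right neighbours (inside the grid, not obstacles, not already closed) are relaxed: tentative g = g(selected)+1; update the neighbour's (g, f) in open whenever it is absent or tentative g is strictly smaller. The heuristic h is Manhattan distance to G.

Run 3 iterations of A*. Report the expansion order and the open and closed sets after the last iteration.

order=[(3,2) → (2,2) → (1,2)]; open=[(0,2) g=5 f=7, (1,1) g=5 f=9, (1,3) g=5 f=7, (2,1) g=4 f=9, (2,3) g=4 f=7, (3,3) g=3 f=7, (4,0) g=1 f=9, (4,3) g=2 f=7, (5,1) g=1 f=9, (5,2) g=2 f=9]; closed=[(1,2), (2,2), (3,2), (4,1), (4,2)]

step 1: expand (3,2) (f=7, h=5) → closed; open now [(2,2) g=3 f=7, (3,3) g=3 f=7, (4,0) g=1 f=9, (4,3) g=2 f=7, (5,1) g=1 f=9, (5,2) g=2 f=9]
step 2: expand (2,2) (f=7, h=4) → closed; open now [(1,2) g=4 f=7, (2,1) g=4 f=9, (2,3) g=4 f=7, (3,3) g=3 f=7, (4,0) g=1 f=9, (4,3) g=2 f=7, (5,1) g=1 f=9, (5,2) g=2 f=9]
step 3: expand (1,2) (f=7, h=3) → closed; open now [(0,2) g=5 f=7, (1,1) g=5 f=9, (1,3) g=5 f=7, (2,1) g=4 f=9, (2,3) g=4 f=7, (3,3) g=3 f=7, (4,0) g=1 f=9, (4,3) g=2 f=7, (5,1) g=1 f=9, (5,2) g=2 f=9]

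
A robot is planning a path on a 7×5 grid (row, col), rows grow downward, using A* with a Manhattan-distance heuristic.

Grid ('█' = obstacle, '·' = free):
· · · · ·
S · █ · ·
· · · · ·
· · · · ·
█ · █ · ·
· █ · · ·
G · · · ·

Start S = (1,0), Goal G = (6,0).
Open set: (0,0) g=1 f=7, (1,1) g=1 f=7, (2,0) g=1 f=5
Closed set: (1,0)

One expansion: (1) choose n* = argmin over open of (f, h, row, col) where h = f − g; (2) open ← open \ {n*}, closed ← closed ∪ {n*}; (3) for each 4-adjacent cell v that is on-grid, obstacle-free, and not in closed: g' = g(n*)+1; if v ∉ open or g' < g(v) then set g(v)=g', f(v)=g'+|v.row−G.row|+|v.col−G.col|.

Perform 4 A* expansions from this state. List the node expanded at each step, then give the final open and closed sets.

order=[(2,0) → (3,0) → (3,1) → (4,1)]; open=[(0,0) g=1 f=7, (1,1) g=1 f=7, (2,1) g=2 f=7, (3,2) g=4 f=9]; closed=[(1,0), (2,0), (3,0), (3,1), (4,1)]

step 1: expand (2,0) (f=5, h=4) → closed; open now [(0,0) g=1 f=7, (1,1) g=1 f=7, (2,1) g=2 f=7, (3,0) g=2 f=5]
step 2: expand (3,0) (f=5, h=3) → closed; open now [(0,0) g=1 f=7, (1,1) g=1 f=7, (2,1) g=2 f=7, (3,1) g=3 f=7]
step 3: expand (3,1) (f=7, h=4) → closed; open now [(0,0) g=1 f=7, (1,1) g=1 f=7, (2,1) g=2 f=7, (3,2) g=4 f=9, (4,1) g=4 f=7]
step 4: expand (4,1) (f=7, h=3) → closed; open now [(0,0) g=1 f=7, (1,1) g=1 f=7, (2,1) g=2 f=7, (3,2) g=4 f=9]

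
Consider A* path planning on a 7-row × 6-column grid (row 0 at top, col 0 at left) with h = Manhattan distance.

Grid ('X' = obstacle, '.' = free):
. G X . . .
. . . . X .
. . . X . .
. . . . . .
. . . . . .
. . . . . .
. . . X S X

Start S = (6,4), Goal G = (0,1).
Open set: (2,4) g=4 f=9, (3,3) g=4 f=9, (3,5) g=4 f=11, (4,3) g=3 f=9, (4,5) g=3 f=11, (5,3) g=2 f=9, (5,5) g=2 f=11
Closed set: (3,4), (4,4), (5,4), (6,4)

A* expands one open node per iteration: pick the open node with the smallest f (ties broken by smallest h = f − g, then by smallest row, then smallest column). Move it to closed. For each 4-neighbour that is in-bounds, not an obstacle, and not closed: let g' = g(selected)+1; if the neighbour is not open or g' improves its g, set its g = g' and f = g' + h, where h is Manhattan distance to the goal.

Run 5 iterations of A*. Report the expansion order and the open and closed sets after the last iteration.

step 1: expand (2,4) (f=9, h=5) → closed; open now [(2,5) g=5 f=11, (3,3) g=4 f=9, (3,5) g=4 f=11, (4,3) g=3 f=9, (4,5) g=3 f=11, (5,3) g=2 f=9, (5,5) g=2 f=11]
step 2: expand (3,3) (f=9, h=5) → closed; open now [(2,5) g=5 f=11, (3,2) g=5 f=9, (3,5) g=4 f=11, (4,3) g=3 f=9, (4,5) g=3 f=11, (5,3) g=2 f=9, (5,5) g=2 f=11]
step 3: expand (3,2) (f=9, h=4) → closed; open now [(2,2) g=6 f=9, (2,5) g=5 f=11, (3,1) g=6 f=9, (3,5) g=4 f=11, (4,2) g=6 f=11, (4,3) g=3 f=9, (4,5) g=3 f=11, (5,3) g=2 f=9, (5,5) g=2 f=11]
step 4: expand (2,2) (f=9, h=3) → closed; open now [(1,2) g=7 f=9, (2,1) g=7 f=9, (2,5) g=5 f=11, (3,1) g=6 f=9, (3,5) g=4 f=11, (4,2) g=6 f=11, (4,3) g=3 f=9, (4,5) g=3 f=11, (5,3) g=2 f=9, (5,5) g=2 f=11]
step 5: expand (1,2) (f=9, h=2) → closed; open now [(1,1) g=8 f=9, (1,3) g=8 f=11, (2,1) g=7 f=9, (2,5) g=5 f=11, (3,1) g=6 f=9, (3,5) g=4 f=11, (4,2) g=6 f=11, (4,3) g=3 f=9, (4,5) g=3 f=11, (5,3) g=2 f=9, (5,5) g=2 f=11]

order=[(2,4) → (3,3) → (3,2) → (2,2) → (1,2)]; open=[(1,1) g=8 f=9, (1,3) g=8 f=11, (2,1) g=7 f=9, (2,5) g=5 f=11, (3,1) g=6 f=9, (3,5) g=4 f=11, (4,2) g=6 f=11, (4,3) g=3 f=9, (4,5) g=3 f=11, (5,3) g=2 f=9, (5,5) g=2 f=11]; closed=[(1,2), (2,2), (2,4), (3,2), (3,3), (3,4), (4,4), (5,4), (6,4)]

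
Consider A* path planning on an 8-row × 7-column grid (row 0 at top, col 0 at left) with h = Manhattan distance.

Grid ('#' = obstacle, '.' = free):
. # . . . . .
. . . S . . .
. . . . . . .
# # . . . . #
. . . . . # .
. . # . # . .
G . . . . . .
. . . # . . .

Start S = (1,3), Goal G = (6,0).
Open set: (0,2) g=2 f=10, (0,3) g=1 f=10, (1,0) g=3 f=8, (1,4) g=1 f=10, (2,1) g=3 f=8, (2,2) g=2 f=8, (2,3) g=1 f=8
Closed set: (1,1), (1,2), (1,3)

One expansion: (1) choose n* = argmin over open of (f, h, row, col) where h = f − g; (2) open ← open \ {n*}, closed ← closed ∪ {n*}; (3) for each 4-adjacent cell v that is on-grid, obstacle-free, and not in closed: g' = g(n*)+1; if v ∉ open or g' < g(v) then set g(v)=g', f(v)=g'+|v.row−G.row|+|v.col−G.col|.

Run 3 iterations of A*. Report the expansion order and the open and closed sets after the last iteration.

step 1: expand (1,0) (f=8, h=5) → closed; open now [(0,0) g=4 f=10, (0,2) g=2 f=10, (0,3) g=1 f=10, (1,4) g=1 f=10, (2,0) g=4 f=8, (2,1) g=3 f=8, (2,2) g=2 f=8, (2,3) g=1 f=8]
step 2: expand (2,0) (f=8, h=4) → closed; open now [(0,0) g=4 f=10, (0,2) g=2 f=10, (0,3) g=1 f=10, (1,4) g=1 f=10, (2,1) g=3 f=8, (2,2) g=2 f=8, (2,3) g=1 f=8]
step 3: expand (2,1) (f=8, h=5) → closed; open now [(0,0) g=4 f=10, (0,2) g=2 f=10, (0,3) g=1 f=10, (1,4) g=1 f=10, (2,2) g=2 f=8, (2,3) g=1 f=8]

order=[(1,0) → (2,0) → (2,1)]; open=[(0,0) g=4 f=10, (0,2) g=2 f=10, (0,3) g=1 f=10, (1,4) g=1 f=10, (2,2) g=2 f=8, (2,3) g=1 f=8]; closed=[(1,0), (1,1), (1,2), (1,3), (2,0), (2,1)]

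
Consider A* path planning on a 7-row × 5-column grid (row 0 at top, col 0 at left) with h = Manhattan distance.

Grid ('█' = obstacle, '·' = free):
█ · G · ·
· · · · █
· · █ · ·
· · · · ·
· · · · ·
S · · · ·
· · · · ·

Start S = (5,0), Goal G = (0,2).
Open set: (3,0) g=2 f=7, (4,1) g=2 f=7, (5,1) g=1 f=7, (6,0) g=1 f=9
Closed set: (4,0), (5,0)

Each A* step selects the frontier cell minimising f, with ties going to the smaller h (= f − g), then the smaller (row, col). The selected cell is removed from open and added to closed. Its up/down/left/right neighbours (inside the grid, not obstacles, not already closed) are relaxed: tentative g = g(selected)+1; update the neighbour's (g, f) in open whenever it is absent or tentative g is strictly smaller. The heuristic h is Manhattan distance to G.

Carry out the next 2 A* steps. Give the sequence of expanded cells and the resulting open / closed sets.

step 1: expand (3,0) (f=7, h=5) → closed; open now [(2,0) g=3 f=7, (3,1) g=3 f=7, (4,1) g=2 f=7, (5,1) g=1 f=7, (6,0) g=1 f=9]
step 2: expand (2,0) (f=7, h=4) → closed; open now [(1,0) g=4 f=7, (2,1) g=4 f=7, (3,1) g=3 f=7, (4,1) g=2 f=7, (5,1) g=1 f=7, (6,0) g=1 f=9]

order=[(3,0) → (2,0)]; open=[(1,0) g=4 f=7, (2,1) g=4 f=7, (3,1) g=3 f=7, (4,1) g=2 f=7, (5,1) g=1 f=7, (6,0) g=1 f=9]; closed=[(2,0), (3,0), (4,0), (5,0)]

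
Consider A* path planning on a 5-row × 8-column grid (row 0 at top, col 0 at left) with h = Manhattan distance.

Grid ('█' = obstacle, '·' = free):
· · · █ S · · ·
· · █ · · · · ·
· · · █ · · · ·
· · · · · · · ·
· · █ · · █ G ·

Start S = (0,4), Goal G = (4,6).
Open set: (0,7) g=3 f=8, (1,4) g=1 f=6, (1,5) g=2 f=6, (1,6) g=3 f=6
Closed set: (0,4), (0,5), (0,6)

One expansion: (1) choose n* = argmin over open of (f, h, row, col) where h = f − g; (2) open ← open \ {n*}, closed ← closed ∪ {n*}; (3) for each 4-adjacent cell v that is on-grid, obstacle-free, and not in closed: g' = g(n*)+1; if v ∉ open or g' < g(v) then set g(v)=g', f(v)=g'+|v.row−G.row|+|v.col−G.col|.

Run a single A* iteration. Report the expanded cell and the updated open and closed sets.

expanded=(1,6); open=[(0,7) g=3 f=8, (1,4) g=1 f=6, (1,5) g=2 f=6, (1,7) g=4 f=8, (2,6) g=4 f=6]; closed=[(0,4), (0,5), (0,6), (1,6)]

step 1: expand (1,6) (f=6, h=3) → closed; open now [(0,7) g=3 f=8, (1,4) g=1 f=6, (1,5) g=2 f=6, (1,7) g=4 f=8, (2,6) g=4 f=6]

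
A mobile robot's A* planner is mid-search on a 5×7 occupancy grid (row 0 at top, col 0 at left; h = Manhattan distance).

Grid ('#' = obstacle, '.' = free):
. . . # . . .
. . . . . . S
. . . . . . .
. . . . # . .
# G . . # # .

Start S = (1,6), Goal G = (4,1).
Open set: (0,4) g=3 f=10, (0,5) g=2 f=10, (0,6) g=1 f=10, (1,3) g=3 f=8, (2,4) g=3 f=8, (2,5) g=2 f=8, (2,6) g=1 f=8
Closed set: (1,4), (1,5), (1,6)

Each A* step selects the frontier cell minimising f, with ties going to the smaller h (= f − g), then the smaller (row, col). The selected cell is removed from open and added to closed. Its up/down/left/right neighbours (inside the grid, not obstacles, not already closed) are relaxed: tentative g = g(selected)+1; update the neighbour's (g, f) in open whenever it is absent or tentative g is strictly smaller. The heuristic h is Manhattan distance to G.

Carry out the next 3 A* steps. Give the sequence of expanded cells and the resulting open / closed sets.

step 1: expand (1,3) (f=8, h=5) → closed; open now [(0,4) g=3 f=10, (0,5) g=2 f=10, (0,6) g=1 f=10, (1,2) g=4 f=8, (2,3) g=4 f=8, (2,4) g=3 f=8, (2,5) g=2 f=8, (2,6) g=1 f=8]
step 2: expand (1,2) (f=8, h=4) → closed; open now [(0,2) g=5 f=10, (0,4) g=3 f=10, (0,5) g=2 f=10, (0,6) g=1 f=10, (1,1) g=5 f=8, (2,2) g=5 f=8, (2,3) g=4 f=8, (2,4) g=3 f=8, (2,5) g=2 f=8, (2,6) g=1 f=8]
step 3: expand (1,1) (f=8, h=3) → closed; open now [(0,1) g=6 f=10, (0,2) g=5 f=10, (0,4) g=3 f=10, (0,5) g=2 f=10, (0,6) g=1 f=10, (1,0) g=6 f=10, (2,1) g=6 f=8, (2,2) g=5 f=8, (2,3) g=4 f=8, (2,4) g=3 f=8, (2,5) g=2 f=8, (2,6) g=1 f=8]

order=[(1,3) → (1,2) → (1,1)]; open=[(0,1) g=6 f=10, (0,2) g=5 f=10, (0,4) g=3 f=10, (0,5) g=2 f=10, (0,6) g=1 f=10, (1,0) g=6 f=10, (2,1) g=6 f=8, (2,2) g=5 f=8, (2,3) g=4 f=8, (2,4) g=3 f=8, (2,5) g=2 f=8, (2,6) g=1 f=8]; closed=[(1,1), (1,2), (1,3), (1,4), (1,5), (1,6)]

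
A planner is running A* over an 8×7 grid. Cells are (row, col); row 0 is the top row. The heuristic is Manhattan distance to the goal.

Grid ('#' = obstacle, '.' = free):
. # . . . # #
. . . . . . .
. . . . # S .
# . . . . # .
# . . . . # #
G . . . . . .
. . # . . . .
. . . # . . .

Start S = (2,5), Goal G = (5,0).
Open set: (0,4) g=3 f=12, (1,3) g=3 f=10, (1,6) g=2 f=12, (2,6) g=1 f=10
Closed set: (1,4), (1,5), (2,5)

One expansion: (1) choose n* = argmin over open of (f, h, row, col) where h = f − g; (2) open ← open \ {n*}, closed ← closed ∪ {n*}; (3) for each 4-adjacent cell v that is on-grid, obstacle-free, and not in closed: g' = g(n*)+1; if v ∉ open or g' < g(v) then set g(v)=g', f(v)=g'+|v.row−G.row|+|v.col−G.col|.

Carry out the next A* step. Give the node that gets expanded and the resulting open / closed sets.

step 1: expand (1,3) (f=10, h=7) → closed; open now [(0,3) g=4 f=12, (0,4) g=3 f=12, (1,2) g=4 f=10, (1,6) g=2 f=12, (2,3) g=4 f=10, (2,6) g=1 f=10]

expanded=(1,3); open=[(0,3) g=4 f=12, (0,4) g=3 f=12, (1,2) g=4 f=10, (1,6) g=2 f=12, (2,3) g=4 f=10, (2,6) g=1 f=10]; closed=[(1,3), (1,4), (1,5), (2,5)]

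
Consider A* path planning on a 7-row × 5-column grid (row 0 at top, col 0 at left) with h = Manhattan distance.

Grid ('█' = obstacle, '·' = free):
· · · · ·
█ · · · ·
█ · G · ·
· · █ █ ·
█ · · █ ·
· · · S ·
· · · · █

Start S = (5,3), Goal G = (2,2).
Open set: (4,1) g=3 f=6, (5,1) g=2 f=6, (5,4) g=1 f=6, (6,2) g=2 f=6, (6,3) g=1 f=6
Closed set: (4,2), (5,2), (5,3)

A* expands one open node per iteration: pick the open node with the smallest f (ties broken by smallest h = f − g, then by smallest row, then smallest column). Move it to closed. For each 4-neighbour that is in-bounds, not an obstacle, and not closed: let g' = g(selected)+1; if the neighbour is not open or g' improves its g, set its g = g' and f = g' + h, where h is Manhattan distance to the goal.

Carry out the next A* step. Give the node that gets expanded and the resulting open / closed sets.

expanded=(4,1); open=[(3,1) g=4 f=6, (5,1) g=2 f=6, (5,4) g=1 f=6, (6,2) g=2 f=6, (6,3) g=1 f=6]; closed=[(4,1), (4,2), (5,2), (5,3)]

step 1: expand (4,1) (f=6, h=3) → closed; open now [(3,1) g=4 f=6, (5,1) g=2 f=6, (5,4) g=1 f=6, (6,2) g=2 f=6, (6,3) g=1 f=6]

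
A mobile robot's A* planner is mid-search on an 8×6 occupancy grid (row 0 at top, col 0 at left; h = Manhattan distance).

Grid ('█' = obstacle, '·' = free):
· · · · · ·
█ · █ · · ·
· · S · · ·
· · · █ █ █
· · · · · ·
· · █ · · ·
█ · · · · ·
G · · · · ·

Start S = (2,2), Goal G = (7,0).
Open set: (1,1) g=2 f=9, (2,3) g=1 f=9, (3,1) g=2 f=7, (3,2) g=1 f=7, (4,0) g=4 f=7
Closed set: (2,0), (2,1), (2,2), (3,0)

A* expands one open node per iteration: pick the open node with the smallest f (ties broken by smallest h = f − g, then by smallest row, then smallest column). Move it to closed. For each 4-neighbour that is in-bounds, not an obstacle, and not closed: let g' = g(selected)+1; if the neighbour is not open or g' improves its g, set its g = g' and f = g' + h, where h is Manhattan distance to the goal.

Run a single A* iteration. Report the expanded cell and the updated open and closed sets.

step 1: expand (4,0) (f=7, h=3) → closed; open now [(1,1) g=2 f=9, (2,3) g=1 f=9, (3,1) g=2 f=7, (3,2) g=1 f=7, (4,1) g=5 f=9, (5,0) g=5 f=7]

expanded=(4,0); open=[(1,1) g=2 f=9, (2,3) g=1 f=9, (3,1) g=2 f=7, (3,2) g=1 f=7, (4,1) g=5 f=9, (5,0) g=5 f=7]; closed=[(2,0), (2,1), (2,2), (3,0), (4,0)]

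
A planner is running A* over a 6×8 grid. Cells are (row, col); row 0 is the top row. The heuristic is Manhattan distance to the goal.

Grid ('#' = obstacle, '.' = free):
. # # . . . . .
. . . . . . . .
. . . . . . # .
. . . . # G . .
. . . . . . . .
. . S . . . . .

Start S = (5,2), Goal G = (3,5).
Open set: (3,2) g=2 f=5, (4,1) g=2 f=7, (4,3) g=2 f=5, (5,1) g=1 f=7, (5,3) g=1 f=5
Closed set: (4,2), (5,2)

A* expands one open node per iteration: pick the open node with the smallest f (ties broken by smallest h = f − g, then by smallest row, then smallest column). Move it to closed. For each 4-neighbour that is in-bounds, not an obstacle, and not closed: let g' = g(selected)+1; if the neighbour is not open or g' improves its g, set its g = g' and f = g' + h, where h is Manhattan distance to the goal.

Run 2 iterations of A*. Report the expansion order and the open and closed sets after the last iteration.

step 1: expand (3,2) (f=5, h=3) → closed; open now [(2,2) g=3 f=7, (3,1) g=3 f=7, (3,3) g=3 f=5, (4,1) g=2 f=7, (4,3) g=2 f=5, (5,1) g=1 f=7, (5,3) g=1 f=5]
step 2: expand (3,3) (f=5, h=2) → closed; open now [(2,2) g=3 f=7, (2,3) g=4 f=7, (3,1) g=3 f=7, (4,1) g=2 f=7, (4,3) g=2 f=5, (5,1) g=1 f=7, (5,3) g=1 f=5]

order=[(3,2) → (3,3)]; open=[(2,2) g=3 f=7, (2,3) g=4 f=7, (3,1) g=3 f=7, (4,1) g=2 f=7, (4,3) g=2 f=5, (5,1) g=1 f=7, (5,3) g=1 f=5]; closed=[(3,2), (3,3), (4,2), (5,2)]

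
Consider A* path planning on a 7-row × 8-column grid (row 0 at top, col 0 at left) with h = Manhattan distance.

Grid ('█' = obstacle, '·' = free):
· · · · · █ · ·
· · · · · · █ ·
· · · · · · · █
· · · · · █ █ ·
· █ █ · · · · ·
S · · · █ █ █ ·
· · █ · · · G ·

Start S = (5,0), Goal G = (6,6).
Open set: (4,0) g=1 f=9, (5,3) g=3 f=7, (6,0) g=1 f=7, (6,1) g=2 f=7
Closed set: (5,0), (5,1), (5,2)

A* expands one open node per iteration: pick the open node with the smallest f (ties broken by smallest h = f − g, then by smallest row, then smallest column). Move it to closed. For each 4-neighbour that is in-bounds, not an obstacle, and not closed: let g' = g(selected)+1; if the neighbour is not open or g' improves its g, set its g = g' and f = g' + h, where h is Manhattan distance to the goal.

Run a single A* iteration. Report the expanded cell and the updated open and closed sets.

expanded=(5,3); open=[(4,0) g=1 f=9, (4,3) g=4 f=9, (6,0) g=1 f=7, (6,1) g=2 f=7, (6,3) g=4 f=7]; closed=[(5,0), (5,1), (5,2), (5,3)]

step 1: expand (5,3) (f=7, h=4) → closed; open now [(4,0) g=1 f=9, (4,3) g=4 f=9, (6,0) g=1 f=7, (6,1) g=2 f=7, (6,3) g=4 f=7]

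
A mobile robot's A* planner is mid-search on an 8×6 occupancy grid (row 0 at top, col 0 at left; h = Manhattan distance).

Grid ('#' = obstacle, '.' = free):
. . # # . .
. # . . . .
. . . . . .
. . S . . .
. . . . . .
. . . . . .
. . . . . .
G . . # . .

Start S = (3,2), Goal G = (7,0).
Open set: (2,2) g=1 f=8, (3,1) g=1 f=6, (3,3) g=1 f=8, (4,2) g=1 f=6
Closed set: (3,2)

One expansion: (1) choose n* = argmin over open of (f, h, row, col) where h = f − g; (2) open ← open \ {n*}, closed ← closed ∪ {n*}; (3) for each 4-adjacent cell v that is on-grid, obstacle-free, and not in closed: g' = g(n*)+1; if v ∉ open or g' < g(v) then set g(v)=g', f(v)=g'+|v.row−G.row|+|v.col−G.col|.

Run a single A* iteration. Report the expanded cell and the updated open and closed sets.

expanded=(3,1); open=[(2,1) g=2 f=8, (2,2) g=1 f=8, (3,0) g=2 f=6, (3,3) g=1 f=8, (4,1) g=2 f=6, (4,2) g=1 f=6]; closed=[(3,1), (3,2)]

step 1: expand (3,1) (f=6, h=5) → closed; open now [(2,1) g=2 f=8, (2,2) g=1 f=8, (3,0) g=2 f=6, (3,3) g=1 f=8, (4,1) g=2 f=6, (4,2) g=1 f=6]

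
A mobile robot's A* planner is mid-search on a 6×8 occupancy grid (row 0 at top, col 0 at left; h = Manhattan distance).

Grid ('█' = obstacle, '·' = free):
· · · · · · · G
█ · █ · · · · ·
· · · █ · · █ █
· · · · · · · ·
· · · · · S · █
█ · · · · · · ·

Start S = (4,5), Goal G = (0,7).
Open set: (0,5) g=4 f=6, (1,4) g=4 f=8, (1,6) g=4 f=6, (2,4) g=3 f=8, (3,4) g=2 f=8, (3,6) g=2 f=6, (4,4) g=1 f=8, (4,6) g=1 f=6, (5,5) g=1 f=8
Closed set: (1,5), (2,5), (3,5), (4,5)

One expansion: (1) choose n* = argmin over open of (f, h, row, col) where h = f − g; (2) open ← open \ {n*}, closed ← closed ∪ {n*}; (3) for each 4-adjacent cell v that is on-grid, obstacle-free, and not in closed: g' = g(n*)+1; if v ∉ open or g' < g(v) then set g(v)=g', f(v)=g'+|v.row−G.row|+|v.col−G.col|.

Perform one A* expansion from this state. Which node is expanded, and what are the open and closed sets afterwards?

expanded=(0,5); open=[(0,4) g=5 f=8, (0,6) g=5 f=6, (1,4) g=4 f=8, (1,6) g=4 f=6, (2,4) g=3 f=8, (3,4) g=2 f=8, (3,6) g=2 f=6, (4,4) g=1 f=8, (4,6) g=1 f=6, (5,5) g=1 f=8]; closed=[(0,5), (1,5), (2,5), (3,5), (4,5)]

step 1: expand (0,5) (f=6, h=2) → closed; open now [(0,4) g=5 f=8, (0,6) g=5 f=6, (1,4) g=4 f=8, (1,6) g=4 f=6, (2,4) g=3 f=8, (3,4) g=2 f=8, (3,6) g=2 f=6, (4,4) g=1 f=8, (4,6) g=1 f=6, (5,5) g=1 f=8]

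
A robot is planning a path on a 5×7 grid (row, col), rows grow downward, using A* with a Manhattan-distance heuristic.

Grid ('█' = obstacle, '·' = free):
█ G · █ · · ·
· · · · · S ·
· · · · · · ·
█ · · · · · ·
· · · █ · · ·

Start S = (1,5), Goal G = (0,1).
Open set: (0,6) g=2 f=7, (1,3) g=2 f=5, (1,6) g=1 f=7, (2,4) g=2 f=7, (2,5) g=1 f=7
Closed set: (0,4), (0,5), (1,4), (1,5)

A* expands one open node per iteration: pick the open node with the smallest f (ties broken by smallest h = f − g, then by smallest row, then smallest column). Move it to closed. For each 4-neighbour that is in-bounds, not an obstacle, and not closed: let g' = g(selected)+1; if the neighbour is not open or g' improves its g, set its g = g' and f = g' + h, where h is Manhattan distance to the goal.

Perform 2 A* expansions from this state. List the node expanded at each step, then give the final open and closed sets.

step 1: expand (1,3) (f=5, h=3) → closed; open now [(0,6) g=2 f=7, (1,2) g=3 f=5, (1,6) g=1 f=7, (2,3) g=3 f=7, (2,4) g=2 f=7, (2,5) g=1 f=7]
step 2: expand (1,2) (f=5, h=2) → closed; open now [(0,2) g=4 f=5, (0,6) g=2 f=7, (1,1) g=4 f=5, (1,6) g=1 f=7, (2,2) g=4 f=7, (2,3) g=3 f=7, (2,4) g=2 f=7, (2,5) g=1 f=7]

order=[(1,3) → (1,2)]; open=[(0,2) g=4 f=5, (0,6) g=2 f=7, (1,1) g=4 f=5, (1,6) g=1 f=7, (2,2) g=4 f=7, (2,3) g=3 f=7, (2,4) g=2 f=7, (2,5) g=1 f=7]; closed=[(0,4), (0,5), (1,2), (1,3), (1,4), (1,5)]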